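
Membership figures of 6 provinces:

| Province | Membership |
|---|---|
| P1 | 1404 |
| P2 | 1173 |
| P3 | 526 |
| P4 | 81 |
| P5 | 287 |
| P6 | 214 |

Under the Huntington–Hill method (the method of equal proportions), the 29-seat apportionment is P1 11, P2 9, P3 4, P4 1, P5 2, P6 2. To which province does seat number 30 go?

P2

Priority for the next seat is population ÷ (√(s·(s+1))).
Priorities: P1 122.203, P2 123.645, P3 117.617, P4 57.276, P5 117.167, P6 87.365.
Highest priority: P2.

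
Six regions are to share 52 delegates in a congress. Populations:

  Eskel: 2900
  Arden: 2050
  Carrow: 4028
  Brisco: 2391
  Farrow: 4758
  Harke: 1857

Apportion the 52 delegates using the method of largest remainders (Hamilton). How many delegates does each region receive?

Total 17984; standard divisor 17984/52 ≈ 345.846.
Standard quotas: Eskel 8.385, Arden 5.927, Carrow 11.647, Brisco 6.913, Farrow 13.758, Harke 5.369.
Lower quotas: Eskel 8, Arden 5, Carrow 11, Brisco 6, Farrow 13, Harke 5 (sum 48, leaving 4 seats).
Remainders in descending order: Arden 0.927, Brisco 0.913, Farrow 0.758, Carrow 0.647, Eskel 0.385, Harke 0.369.
The surplus seats go to Arden, Brisco, Farrow, Carrow.

Eskel 8; Arden 6; Carrow 12; Brisco 7; Farrow 14; Harke 5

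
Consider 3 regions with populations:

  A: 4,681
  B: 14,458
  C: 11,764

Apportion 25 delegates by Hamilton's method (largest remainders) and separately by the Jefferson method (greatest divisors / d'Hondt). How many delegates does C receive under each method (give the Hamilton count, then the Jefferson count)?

9 and 10

Hamilton: A 4, B 12, C 9.
Jefferson: A 3, B 12, C 10.
C gets 9 under Hamilton and 10 under Jefferson.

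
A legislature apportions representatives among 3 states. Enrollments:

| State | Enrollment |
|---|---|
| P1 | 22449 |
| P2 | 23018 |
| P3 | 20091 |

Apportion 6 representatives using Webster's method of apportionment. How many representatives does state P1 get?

2

Standard divisor 65558/6 ≈ 10926.333; standard quotas: P1 2.055, P2 2.107, P3 1.839.
Rounding to the nearest integer gives P1 2, P2 2, P3 2 — total 6, matching the house size, so no adjustment is needed.
P1 receives 2.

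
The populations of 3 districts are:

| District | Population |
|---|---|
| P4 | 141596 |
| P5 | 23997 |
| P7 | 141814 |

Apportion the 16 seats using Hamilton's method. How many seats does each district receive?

The standard divisor is 307407/16 ≈ 19212.938.
Standard quotas: P4 7.3698, P5 1.2490, P7 7.3812.
Lower quotas: P4 7, P5 1, P7 7 (sum 15, leaving 1 seat).
Remainders in descending order: P7 0.3812, P4 0.3698, P5 0.2490.
Largest remainder: P7 receives the extra seat.

P4 7, P5 1, P7 8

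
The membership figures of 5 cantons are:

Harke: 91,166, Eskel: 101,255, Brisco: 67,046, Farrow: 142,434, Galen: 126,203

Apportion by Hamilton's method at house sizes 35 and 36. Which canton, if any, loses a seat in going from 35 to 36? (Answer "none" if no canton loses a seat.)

At 35 seats: Harke 6, Eskel 7, Brisco 5, Farrow 9, Galen 8.
At 36 seats: Harke 6, Eskel 7, Brisco 4, Farrow 10, Galen 9.
Brisco drops from 5 to 4.

Brisco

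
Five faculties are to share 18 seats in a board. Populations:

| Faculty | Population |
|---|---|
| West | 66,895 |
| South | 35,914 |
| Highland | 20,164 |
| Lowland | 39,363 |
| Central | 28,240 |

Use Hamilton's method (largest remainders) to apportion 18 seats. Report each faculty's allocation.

The standard divisor is 190576/18 ≈ 10587.556.
Standard quotas: West 6.3183, South 3.3921, Highland 1.9045, Lowland 3.7179, Central 2.6673.
Lower quotas: West 6, South 3, Highland 1, Lowland 3, Central 2 (sum 15, leaving 3 seats).
Remainders in descending order: Highland 0.9045, Lowland 0.7179, Central 0.6673, South 0.3921, West 0.3183.
Largest remainders: Highland, Lowland, Central receive the extra seats.

West=6, South=3, Highland=2, Lowland=4, Central=3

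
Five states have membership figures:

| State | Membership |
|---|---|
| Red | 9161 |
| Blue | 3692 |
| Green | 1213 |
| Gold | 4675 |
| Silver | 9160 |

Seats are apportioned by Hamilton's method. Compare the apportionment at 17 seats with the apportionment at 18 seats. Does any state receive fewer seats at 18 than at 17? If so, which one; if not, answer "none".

At 17 seats: Red 6, Blue 2, Green 1, Gold 3, Silver 5.
At 18 seats: Red 6, Blue 2, Green 1, Gold 3, Silver 6.
No state's allocation decreased.

none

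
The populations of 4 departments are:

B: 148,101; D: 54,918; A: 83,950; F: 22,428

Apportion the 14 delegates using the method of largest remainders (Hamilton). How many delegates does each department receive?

B: 7, D: 2, A: 4, F: 1

Total 309397; standard divisor 309397/14 ≈ 22099.786.
Standard quotas: B 6.7015, D 2.4850, A 3.7987, F 1.0149.
Lower quotas: B 6, D 2, A 3, F 1 (sum 12, leaving 2 seats).
Remainders in descending order: A 0.7987, B 0.7015, D 0.4850, F 0.0149.
Largest remainders: A, B receive the extra seats.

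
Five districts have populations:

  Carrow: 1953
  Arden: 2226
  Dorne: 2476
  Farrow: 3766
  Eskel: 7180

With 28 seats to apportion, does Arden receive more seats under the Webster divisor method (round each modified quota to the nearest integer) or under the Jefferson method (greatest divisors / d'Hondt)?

Webster: Carrow 3, Arden 4, Dorne 4, Farrow 6, Eskel 11.
Jefferson: Carrow 3, Arden 3, Dorne 4, Farrow 6, Eskel 12.
Arden gets 4 under Webster and 3 under Jefferson.

Webster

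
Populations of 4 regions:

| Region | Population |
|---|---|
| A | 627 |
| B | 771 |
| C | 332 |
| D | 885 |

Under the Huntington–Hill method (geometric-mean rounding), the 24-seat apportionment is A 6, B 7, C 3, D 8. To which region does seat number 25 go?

D

Priority for the next seat is population ÷ (√(s·(s+1))).
Priorities: A 96.748, B 103.029, C 95.840, D 104.298.
Highest priority: D.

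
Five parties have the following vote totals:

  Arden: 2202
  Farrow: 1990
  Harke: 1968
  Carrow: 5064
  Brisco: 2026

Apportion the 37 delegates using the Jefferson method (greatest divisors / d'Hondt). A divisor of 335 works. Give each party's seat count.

With modified divisor 335: modified quotas Arden 6.573, Farrow 5.940, Harke 5.875, Carrow 15.116, Brisco 6.048.
Rounding down: Arden 6, Farrow 5, Harke 5, Carrow 15, Brisco 6 (total 37).

Arden=6, Farrow=5, Harke=5, Carrow=15, Brisco=6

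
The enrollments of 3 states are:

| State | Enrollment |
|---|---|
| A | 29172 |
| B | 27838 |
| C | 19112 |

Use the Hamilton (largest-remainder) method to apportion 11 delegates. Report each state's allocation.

The standard divisor is 76122/11 ≈ 6920.182.
Standard quotas: A 4.2155, B 4.0227, C 2.7618.
Lower quotas: A 4, B 4, C 2 (sum 10, leaving 1 seat).
Remainders in descending order: C 0.7618, A 0.2155, B 0.0227.
The surplus seat goes to C.

A 4, B 4, C 3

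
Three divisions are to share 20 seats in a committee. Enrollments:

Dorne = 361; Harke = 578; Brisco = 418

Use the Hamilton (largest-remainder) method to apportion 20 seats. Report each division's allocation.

Dorne: 5; Harke: 9; Brisco: 6

Total 1357; standard divisor 1357/20 ≈ 67.85.
Standard quotas: Dorne 5.321, Harke 8.519, Brisco 6.161.
Lower quotas: Dorne 5, Harke 8, Brisco 6 (sum 19, leaving 1 seat).
Remainders in descending order: Harke 0.519, Dorne 0.321, Brisco 0.161.
The surplus seat goes to Harke.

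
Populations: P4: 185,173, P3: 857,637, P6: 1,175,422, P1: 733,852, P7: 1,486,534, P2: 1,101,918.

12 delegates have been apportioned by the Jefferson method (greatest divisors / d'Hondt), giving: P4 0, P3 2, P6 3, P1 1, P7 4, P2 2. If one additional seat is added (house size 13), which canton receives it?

P2

Priority for the next seat is population ÷ (current seats + 1).
Priorities: P4 185173.000, P3 285879.000, P6 293855.500, P1 366926.000, P7 297306.800, P2 367306.000.
Highest priority: P2.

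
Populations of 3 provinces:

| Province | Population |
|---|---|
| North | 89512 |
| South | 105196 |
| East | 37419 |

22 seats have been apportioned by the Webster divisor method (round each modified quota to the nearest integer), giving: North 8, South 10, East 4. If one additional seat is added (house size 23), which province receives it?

North

Priority for the next seat is population ÷ (current seats + 0.5).
Priorities: North 10530.824, South 10018.667, East 8315.333.
Highest priority: North.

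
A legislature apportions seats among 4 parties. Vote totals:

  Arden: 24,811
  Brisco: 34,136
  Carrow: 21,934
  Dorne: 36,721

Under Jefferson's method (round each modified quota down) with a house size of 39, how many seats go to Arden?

Standard divisor 117602/39 ≈ 3015.436; standard quotas: Arden 8.228, Brisco 11.320, Carrow 7.274, Dorne 12.178.
Rounding down gives 8, 11, 7, 12 = 38 seats, so the divisor must be adjusted.
With modified divisor 2830: modified quotas Arden 8.767, Brisco 12.062, Carrow 7.751, Dorne 12.976.
Rounding down: Arden 8, Brisco 12, Carrow 7, Dorne 12 (total 39).
Arden receives 8.

8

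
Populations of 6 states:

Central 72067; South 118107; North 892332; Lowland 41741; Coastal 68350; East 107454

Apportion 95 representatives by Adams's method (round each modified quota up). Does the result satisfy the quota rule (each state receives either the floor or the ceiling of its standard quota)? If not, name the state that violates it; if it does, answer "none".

North

Standard quotas: Central 5.266, South 8.631, North 65.206, Lowland 3.050, Coastal 4.995, East 7.852.
Adams allocation: Central 6, South 9, North 64, Lowland 3, Coastal 5, East 8.
North has quota 65.206 (lower 65, upper 66) but receives 64 — outside the quota interval.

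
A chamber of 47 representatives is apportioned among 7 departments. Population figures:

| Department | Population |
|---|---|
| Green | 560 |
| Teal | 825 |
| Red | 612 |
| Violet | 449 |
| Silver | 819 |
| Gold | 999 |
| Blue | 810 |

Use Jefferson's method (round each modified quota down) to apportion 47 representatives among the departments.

Standard divisor 5074/47 ≈ 107.957; standard quotas: Green 5.187, Teal 7.642, Red 5.669, Violet 4.159, Silver 7.586, Gold 9.254, Blue 7.503.
Rounding down gives 5, 7, 5, 4, 7, 9, 7 = 44 seats, so the divisor must be adjusted.
With modified divisor 101.6: modified quotas Green 5.512, Teal 8.120, Red 6.024, Violet 4.419, Silver 8.061, Gold 9.833, Blue 7.972.
Rounding down: Green 5, Teal 8, Red 6, Violet 4, Silver 8, Gold 9, Blue 7 (total 47).

Green=5, Teal=8, Red=6, Violet=4, Silver=8, Gold=9, Blue=7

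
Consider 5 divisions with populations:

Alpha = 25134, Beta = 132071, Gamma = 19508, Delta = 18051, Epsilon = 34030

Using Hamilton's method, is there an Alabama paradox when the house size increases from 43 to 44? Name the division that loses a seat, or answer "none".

none

At 43 seats: Alpha 5, Beta 25, Gamma 4, Delta 3, Epsilon 6.
At 44 seats: Alpha 5, Beta 25, Gamma 4, Delta 3, Epsilon 7.
No division's allocation decreased.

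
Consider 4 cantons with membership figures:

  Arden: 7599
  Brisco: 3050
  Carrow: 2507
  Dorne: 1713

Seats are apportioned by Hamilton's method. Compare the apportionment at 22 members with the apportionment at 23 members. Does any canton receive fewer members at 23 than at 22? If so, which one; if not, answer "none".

Dorne

At 22 seats: Arden 11, Brisco 4, Carrow 4, Dorne 3.
At 23 seats: Arden 12, Brisco 5, Carrow 4, Dorne 2.
Dorne drops from 3 to 2.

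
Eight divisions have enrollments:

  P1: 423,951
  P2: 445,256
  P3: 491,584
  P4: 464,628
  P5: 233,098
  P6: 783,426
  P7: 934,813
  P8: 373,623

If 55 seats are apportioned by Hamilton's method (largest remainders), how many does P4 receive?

6

The standard divisor is 4150379/55 ≈ 75461.436.
Standard quotas: P1 5.6181, P2 5.9004, P3 6.5144, P4 6.1572, P5 3.0890, P6 10.3818, P7 12.3880, P8 4.9512.
Lower quotas: P1 5, P2 5, P3 6, P4 6, P5 3, P6 10, P7 12, P8 4 (sum 51, leaving 4 seats).
Remainders in descending order: P8 0.9512, P2 0.9004, P1 0.6181, P3 0.5144, P7 0.3880, P6 0.3818, P4 0.1572, P5 0.0890.
The surplus seats go to P8, P2, P1, P3.
P4 receives 6.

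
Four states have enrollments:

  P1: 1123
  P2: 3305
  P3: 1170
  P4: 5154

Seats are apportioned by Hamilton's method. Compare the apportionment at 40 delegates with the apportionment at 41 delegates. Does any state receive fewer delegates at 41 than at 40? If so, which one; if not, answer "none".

At 40 seats: P1 4, P2 12, P3 5, P4 19.
At 41 seats: P1 4, P2 13, P3 4, P4 20.
P3 drops from 5 to 4.

P3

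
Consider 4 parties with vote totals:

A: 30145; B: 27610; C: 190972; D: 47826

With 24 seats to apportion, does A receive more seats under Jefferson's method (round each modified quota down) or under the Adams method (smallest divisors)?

Adams

Jefferson: A 2, B 2, C 16, D 4.
Adams: A 3, B 3, C 14, D 4.
A gets 2 under Jefferson and 3 under Adams.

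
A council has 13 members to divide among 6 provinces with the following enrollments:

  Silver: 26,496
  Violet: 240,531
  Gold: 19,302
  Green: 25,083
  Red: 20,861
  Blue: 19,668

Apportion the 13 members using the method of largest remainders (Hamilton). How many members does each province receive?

Standard divisor: 351941 ÷ 13 ≈ 27072.385.
Standard quotas: Silver 0.9787, Violet 8.8847, Gold 0.7130, Green 0.9265, Red 0.7706, Blue 0.7265.
Lower quotas: Silver 0, Violet 8, Gold 0, Green 0, Red 0, Blue 0 (sum 8, leaving 5 seats).
Remainders in descending order: Silver 0.9787, Green 0.9265, Violet 0.8847, Red 0.7706, Blue 0.7265, Gold 0.7130.
Largest remainders: Silver, Green, Violet, Red, Blue receive the extra seats.

Silver 1; Violet 9; Gold 0; Green 1; Red 1; Blue 1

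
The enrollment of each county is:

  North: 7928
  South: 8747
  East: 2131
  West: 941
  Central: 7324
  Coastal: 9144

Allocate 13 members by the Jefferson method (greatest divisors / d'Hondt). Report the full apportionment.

North=3, South=3, East=0, West=0, Central=3, Coastal=4

Standard divisor 36215/13 ≈ 2785.769; standard quotas: North 2.846, South 3.140, East 0.765, West 0.338, Central 2.629, Coastal 3.282.
Rounding down gives 2, 3, 0, 0, 2, 3 = 10 seats, so the divisor must be adjusted.
With modified divisor 2200: modified quotas North 3.604, South 3.976, East 0.969, West 0.428, Central 3.329, Coastal 4.156.
Rounding down: North 3, South 3, East 0, West 0, Central 3, Coastal 4 (total 13).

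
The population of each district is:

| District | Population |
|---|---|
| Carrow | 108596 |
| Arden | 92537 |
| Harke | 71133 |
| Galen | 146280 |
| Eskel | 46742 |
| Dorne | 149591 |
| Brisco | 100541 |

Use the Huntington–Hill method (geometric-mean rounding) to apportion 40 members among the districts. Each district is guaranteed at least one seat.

With divisor 17993: modified quotas Carrow 6.035, Arden 5.143, Harke 3.953, Galen 8.130, Eskel 2.598, Dorne 8.314, Brisco 5.588.
Geometric-mean thresholds: Carrow √(6·7)=6.481, Arden √(5·6)=5.477, Harke √(3·4)=3.464, Galen √(8·9)=8.485, Eskel √(2·3)=2.449, Dorne √(8·9)=8.485, Brisco √(5·6)=5.477.
Each quota rounded against its threshold gives Carrow 6, Arden 5, Harke 4, Galen 8, Eskel 3, Dorne 8, Brisco 6 (total 40).

Carrow=6, Arden=5, Harke=4, Galen=8, Eskel=3, Dorne=8, Brisco=6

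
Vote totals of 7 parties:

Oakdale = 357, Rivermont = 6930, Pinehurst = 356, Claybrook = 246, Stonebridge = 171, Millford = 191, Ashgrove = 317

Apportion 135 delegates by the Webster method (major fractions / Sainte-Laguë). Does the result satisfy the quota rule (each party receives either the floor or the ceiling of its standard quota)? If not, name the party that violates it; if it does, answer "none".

Standard quotas: Oakdale 5.625, Rivermont 109.191, Pinehurst 5.609, Claybrook 3.876, Stonebridge 2.694, Millford 3.009, Ashgrove 4.995.
Webster allocation: Oakdale 6, Rivermont 108, Pinehurst 6, Claybrook 4, Stonebridge 3, Millford 3, Ashgrove 5.
Rivermont has quota 109.191 (lower 109, upper 110) but receives 108 — outside the quota interval.

Rivermont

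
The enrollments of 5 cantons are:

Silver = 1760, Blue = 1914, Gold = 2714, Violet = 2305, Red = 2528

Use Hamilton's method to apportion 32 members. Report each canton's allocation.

Silver 5, Blue 5, Gold 8, Violet 7, Red 7

Standard divisor: 11221 ÷ 32 ≈ 350.656.
Standard quotas: Silver 5.019, Blue 5.458, Gold 7.740, Violet 6.573, Red 7.209.
Lower quotas: Silver 5, Blue 5, Gold 7, Violet 6, Red 7 (sum 30, leaving 2 seats).
Remainders in descending order: Gold 0.740, Violet 0.573, Blue 0.458, Red 0.209, Silver 0.019.
The surplus seats go to Gold, Violet.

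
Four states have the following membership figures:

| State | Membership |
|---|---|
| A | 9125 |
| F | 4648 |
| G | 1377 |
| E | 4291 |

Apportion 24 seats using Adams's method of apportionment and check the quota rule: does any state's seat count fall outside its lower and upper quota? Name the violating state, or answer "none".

Standard quotas: A 11.265, F 5.738, G 1.700, E 5.297.
Adams allocation: A 11, F 6, G 2, E 5.
Every allocation lies between the lower and upper quota.

none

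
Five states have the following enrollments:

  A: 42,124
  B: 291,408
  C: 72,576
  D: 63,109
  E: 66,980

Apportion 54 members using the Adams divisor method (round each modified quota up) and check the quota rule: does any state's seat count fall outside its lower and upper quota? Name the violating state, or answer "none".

B

Standard quotas: A 4.242, B 29.347, C 7.309, D 6.356, E 6.746.
Adams allocation: A 5, B 28, C 7, D 7, E 7.
B has quota 29.347 (lower 29, upper 30) but receives 28 — outside the quota interval.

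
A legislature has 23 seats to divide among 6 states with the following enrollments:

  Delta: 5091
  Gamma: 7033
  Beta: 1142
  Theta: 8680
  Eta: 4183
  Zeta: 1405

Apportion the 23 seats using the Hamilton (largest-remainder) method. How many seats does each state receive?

Delta=4, Gamma=6, Beta=1, Theta=7, Eta=4, Zeta=1

Total 27534; standard divisor 27534/23 ≈ 1197.13.
Standard quotas: Delta 4.2527, Gamma 5.8749, Beta 0.9539, Theta 7.2507, Eta 3.4942, Zeta 1.1736.
Lower quotas: Delta 4, Gamma 5, Beta 0, Theta 7, Eta 3, Zeta 1 (sum 20, leaving 3 seats).
Remainders in descending order: Beta 0.9539, Gamma 0.8749, Eta 0.4942, Delta 0.2527, Theta 0.2507, Zeta 0.1736.
Largest remainders: Beta, Gamma, Eta receive the extra seats.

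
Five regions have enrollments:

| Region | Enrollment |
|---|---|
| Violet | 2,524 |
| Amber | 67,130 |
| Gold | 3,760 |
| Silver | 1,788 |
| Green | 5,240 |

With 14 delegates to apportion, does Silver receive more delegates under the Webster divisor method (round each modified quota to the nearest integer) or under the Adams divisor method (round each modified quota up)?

Adams

Webster: Violet 0, Amber 12, Gold 1, Silver 0, Green 1.
Adams: Violet 1, Amber 10, Gold 1, Silver 1, Green 1.
Silver gets 0 under Webster and 1 under Adams.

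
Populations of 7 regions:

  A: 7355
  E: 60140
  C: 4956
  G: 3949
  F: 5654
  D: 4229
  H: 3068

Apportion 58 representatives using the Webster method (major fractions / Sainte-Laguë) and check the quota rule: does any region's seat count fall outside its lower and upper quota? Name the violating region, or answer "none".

E

Standard quotas: A 4.774, E 39.038, C 3.217, G 2.563, F 3.670, D 2.745, H 1.992.
Webster allocation: A 5, E 38, C 3, G 3, F 4, D 3, H 2.
E has quota 39.038 (lower 39, upper 40) but receives 38 — outside the quota interval.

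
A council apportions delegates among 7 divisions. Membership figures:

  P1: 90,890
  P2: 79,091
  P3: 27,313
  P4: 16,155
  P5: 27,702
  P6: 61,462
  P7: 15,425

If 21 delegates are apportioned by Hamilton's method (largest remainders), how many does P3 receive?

Standard divisor: 318038 ÷ 21 ≈ 15144.667.
Standard quotas: P1 6.0015, P2 5.2224, P3 1.8035, P4 1.0667, P5 1.8292, P6 4.0583, P7 1.0185.
Lower quotas: P1 6, P2 5, P3 1, P4 1, P5 1, P6 4, P7 1 (sum 19, leaving 2 seats).
Remainders in descending order: P5 0.8292, P3 0.8035, P2 0.2224, P4 0.0667, P6 0.0583, P7 0.0185, P1 0.0015.
The surplus seats go to P5, P3.
P3 receives 2.

2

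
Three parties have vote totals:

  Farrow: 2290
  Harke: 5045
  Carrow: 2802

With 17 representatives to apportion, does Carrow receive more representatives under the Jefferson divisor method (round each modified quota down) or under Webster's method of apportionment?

Webster

Jefferson: Farrow 4, Harke 9, Carrow 4.
Webster: Farrow 4, Harke 8, Carrow 5.
Carrow gets 4 under Jefferson and 5 under Webster.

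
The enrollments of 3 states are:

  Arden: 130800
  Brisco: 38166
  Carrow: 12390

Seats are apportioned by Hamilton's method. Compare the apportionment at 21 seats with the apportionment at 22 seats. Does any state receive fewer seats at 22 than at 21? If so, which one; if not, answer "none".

Carrow

At 21 seats: Arden 15, Brisco 4, Carrow 2.
At 22 seats: Arden 16, Brisco 5, Carrow 1.
Carrow drops from 2 to 1.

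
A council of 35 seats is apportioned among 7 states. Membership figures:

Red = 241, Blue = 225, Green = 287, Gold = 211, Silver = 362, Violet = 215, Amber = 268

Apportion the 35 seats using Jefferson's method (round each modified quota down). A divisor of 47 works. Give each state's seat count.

With modified divisor 47: modified quotas Red 5.128, Blue 4.787, Green 6.106, Gold 4.489, Silver 7.702, Violet 4.574, Amber 5.702.
Rounding down: Red 5, Blue 4, Green 6, Gold 4, Silver 7, Violet 4, Amber 5 (total 35).

Red: 5, Blue: 4, Green: 6, Gold: 4, Silver: 7, Violet: 4, Amber: 5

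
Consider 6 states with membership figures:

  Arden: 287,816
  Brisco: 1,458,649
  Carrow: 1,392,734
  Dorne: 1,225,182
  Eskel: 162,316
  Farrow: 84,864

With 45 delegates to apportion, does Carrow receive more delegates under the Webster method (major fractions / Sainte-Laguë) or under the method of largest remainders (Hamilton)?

Webster: Arden 3, Brisco 14, Carrow 13, Dorne 12, Eskel 2, Farrow 1.
Hamilton: Arden 3, Brisco 14, Carrow 14, Dorne 12, Eskel 1, Farrow 1.
Carrow gets 13 under Webster and 14 under Hamilton.

Hamilton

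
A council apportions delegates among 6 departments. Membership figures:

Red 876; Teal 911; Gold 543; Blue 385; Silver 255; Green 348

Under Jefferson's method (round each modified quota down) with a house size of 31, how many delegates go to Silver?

2

Standard divisor 3318/31 ≈ 107.032; standard quotas: Red 8.184, Teal 8.511, Gold 5.073, Blue 3.597, Silver 2.382, Green 3.251.
Rounding down gives 8, 8, 5, 3, 2, 3 = 29 seats, so the divisor must be adjusted.
With modified divisor 97: modified quotas Red 9.031, Teal 9.392, Gold 5.598, Blue 3.969, Silver 2.629, Green 3.588.
Rounding down: Red 9, Teal 9, Gold 5, Blue 3, Silver 2, Green 3 (total 31).
Silver receives 2.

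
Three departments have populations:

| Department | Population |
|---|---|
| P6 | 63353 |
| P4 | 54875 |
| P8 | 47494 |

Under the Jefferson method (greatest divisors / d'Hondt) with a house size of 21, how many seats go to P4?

7

Standard divisor 165722/21 ≈ 7891.524; standard quotas: P6 8.028, P4 6.954, P8 6.018.
Rounding down gives 8, 6, 6 = 20 seats, so the divisor must be adjusted.
With modified divisor 7400: modified quotas P6 8.561, P4 7.416, P8 6.418.
Rounding down: P6 8, P4 7, P8 6 (total 21).
P4 receives 7.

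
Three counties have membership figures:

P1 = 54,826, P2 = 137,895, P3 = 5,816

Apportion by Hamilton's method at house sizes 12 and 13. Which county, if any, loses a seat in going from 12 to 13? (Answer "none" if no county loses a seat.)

P3

At 12 seats: P1 3, P2 8, P3 1.
At 13 seats: P1 4, P2 9, P3 0.
P3 drops from 1 to 0.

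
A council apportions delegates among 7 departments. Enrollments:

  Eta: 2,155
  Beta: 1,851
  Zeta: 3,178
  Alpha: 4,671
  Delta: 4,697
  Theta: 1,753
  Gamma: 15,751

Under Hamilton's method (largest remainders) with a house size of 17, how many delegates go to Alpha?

2

Standard divisor: 34056 ÷ 17 ≈ 2003.294.
Standard quotas: Eta 1.0757, Beta 0.9240, Zeta 1.5864, Alpha 2.3317, Delta 2.3446, Theta 0.8751, Gamma 7.8625.
Lower quotas: Eta 1, Beta 0, Zeta 1, Alpha 2, Delta 2, Theta 0, Gamma 7 (sum 13, leaving 4 seats).
Remainders in descending order: Beta 0.9240, Theta 0.8751, Gamma 0.8625, Zeta 0.5864, Delta 0.3446, Alpha 0.3317, Eta 0.0757.
The surplus seats go to Beta, Theta, Gamma, Zeta.
Alpha receives 2.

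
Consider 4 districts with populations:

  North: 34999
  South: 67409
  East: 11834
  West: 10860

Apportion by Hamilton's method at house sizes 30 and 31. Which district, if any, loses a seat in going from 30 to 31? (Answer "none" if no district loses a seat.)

At 30 seats: North 8, South 16, East 3, West 3.
At 31 seats: North 8, South 17, East 3, West 3.
No district's allocation decreased.

none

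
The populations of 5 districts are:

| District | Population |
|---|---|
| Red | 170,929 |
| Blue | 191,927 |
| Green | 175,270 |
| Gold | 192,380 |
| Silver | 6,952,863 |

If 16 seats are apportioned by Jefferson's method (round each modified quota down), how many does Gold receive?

Standard divisor 7683369/16 ≈ 480210.562; standard quotas: Red 0.356, Blue 0.400, Green 0.365, Gold 0.401, Silver 14.479.
Rounding down gives 0, 0, 0, 0, 14 = 14 seats, so the divisor must be adjusted.
With modified divisor 421800: modified quotas Red 0.405, Blue 0.455, Green 0.416, Gold 0.456, Silver 16.484.
Rounding down: Red 0, Blue 0, Green 0, Gold 0, Silver 16 (total 16).
Gold receives 0.

0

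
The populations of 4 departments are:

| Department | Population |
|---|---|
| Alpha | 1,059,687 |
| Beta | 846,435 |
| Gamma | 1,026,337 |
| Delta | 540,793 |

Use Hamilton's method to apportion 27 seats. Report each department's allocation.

Alpha: 8, Beta: 7, Gamma: 8, Delta: 4

The standard divisor is 3473252/27 ≈ 128638.963.
Standard quotas: Alpha 8.2377, Beta 6.5799, Gamma 7.9784, Delta 4.2040.
Lower quotas: Alpha 8, Beta 6, Gamma 7, Delta 4 (sum 25, leaving 2 seats).
Remainders in descending order: Gamma 0.9784, Beta 0.5799, Alpha 0.2377, Delta 0.2040.
The surplus seats go to Gamma, Beta.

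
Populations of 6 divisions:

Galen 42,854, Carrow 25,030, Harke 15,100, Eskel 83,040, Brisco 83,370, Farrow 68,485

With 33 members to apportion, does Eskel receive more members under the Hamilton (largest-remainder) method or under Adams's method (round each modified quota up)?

Hamilton: Galen 4, Carrow 3, Harke 1, Eskel 9, Brisco 9, Farrow 7.
Adams: Galen 5, Carrow 3, Harke 2, Eskel 8, Brisco 8, Farrow 7.
Eskel gets 9 under Hamilton and 8 under Adams.

Hamilton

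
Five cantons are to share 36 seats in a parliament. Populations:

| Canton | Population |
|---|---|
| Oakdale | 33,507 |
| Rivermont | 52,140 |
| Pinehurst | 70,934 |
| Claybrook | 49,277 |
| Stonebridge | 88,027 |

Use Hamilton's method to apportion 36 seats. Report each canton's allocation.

Standard divisor: 293885 ÷ 36 ≈ 8163.472.
Standard quotas: Oakdale 4.1045, Rivermont 6.3870, Pinehurst 8.6892, Claybrook 6.0363, Stonebridge 10.7830.
Lower quotas: Oakdale 4, Rivermont 6, Pinehurst 8, Claybrook 6, Stonebridge 10 (sum 34, leaving 2 seats).
Remainders in descending order: Stonebridge 0.7830, Pinehurst 0.6892, Rivermont 0.3870, Oakdale 0.1045, Claybrook 0.0363.
Largest remainders: Stonebridge, Pinehurst receive the extra seats.

Oakdale=4, Rivermont=6, Pinehurst=9, Claybrook=6, Stonebridge=11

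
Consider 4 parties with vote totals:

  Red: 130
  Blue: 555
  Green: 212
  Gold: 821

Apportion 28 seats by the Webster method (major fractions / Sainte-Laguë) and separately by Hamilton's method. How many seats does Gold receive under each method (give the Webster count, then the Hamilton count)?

Webster: Red 2, Blue 9, Green 3, Gold 14.
Hamilton: Red 2, Blue 9, Green 4, Gold 13.
Gold gets 14 under Webster and 13 under Hamilton.

14 and 13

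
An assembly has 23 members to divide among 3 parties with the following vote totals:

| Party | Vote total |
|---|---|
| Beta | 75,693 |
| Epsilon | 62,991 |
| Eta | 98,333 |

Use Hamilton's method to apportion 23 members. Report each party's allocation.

Beta=7, Epsilon=6, Eta=10

Standard divisor: 237017 ÷ 23 ≈ 10305.087.
Standard quotas: Beta 7.3452, Epsilon 6.1126, Eta 9.5422.
Lower quotas: Beta 7, Epsilon 6, Eta 9 (sum 22, leaving 1 seat).
Remainders in descending order: Eta 0.5422, Beta 0.3452, Epsilon 0.1126.
Largest remainder: Eta receives the extra seat.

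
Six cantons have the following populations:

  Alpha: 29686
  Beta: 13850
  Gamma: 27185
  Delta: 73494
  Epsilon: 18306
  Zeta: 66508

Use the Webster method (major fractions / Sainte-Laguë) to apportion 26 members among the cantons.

Alpha 3; Beta 2; Gamma 3; Delta 8; Epsilon 2; Zeta 8

Standard divisor 229029/26 ≈ 8808.808; standard quotas: Alpha 3.370, Beta 1.572, Gamma 3.086, Delta 8.343, Epsilon 2.078, Zeta 7.550.
Rounding to the nearest integer gives Alpha 3, Beta 2, Gamma 3, Delta 8, Epsilon 2, Zeta 8 — total 26, matching the house size, so no adjustment is needed.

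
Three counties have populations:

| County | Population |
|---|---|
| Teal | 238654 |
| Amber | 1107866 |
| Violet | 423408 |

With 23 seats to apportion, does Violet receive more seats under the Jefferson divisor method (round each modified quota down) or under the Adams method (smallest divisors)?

Jefferson: Teal 3, Amber 15, Violet 5.
Adams: Teal 3, Amber 14, Violet 6.
Violet gets 5 under Jefferson and 6 under Adams.

Adams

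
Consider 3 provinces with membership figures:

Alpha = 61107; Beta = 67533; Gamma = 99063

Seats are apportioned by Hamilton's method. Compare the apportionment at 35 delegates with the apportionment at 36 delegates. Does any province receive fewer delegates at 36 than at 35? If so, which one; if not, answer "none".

Alpha

At 35 seats: Alpha 10, Beta 10, Gamma 15.
At 36 seats: Alpha 9, Beta 11, Gamma 16.
Alpha drops from 10 to 9.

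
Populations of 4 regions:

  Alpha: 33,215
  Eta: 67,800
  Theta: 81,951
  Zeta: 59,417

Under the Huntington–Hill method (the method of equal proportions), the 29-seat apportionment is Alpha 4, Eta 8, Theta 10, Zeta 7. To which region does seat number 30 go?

Priority for the next seat is population ÷ (√(s·(s+1))).
Priorities: Alpha 7427.100, Eta 7990.307, Theta 7813.721, Zeta 7939.931.
Highest priority: Eta.

Eta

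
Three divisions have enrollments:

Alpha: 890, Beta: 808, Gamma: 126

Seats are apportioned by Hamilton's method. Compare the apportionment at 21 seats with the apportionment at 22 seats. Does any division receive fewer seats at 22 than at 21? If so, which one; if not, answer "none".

At 21 seats: Alpha 10, Beta 9, Gamma 2.
At 22 seats: Alpha 11, Beta 10, Gamma 1.
Gamma drops from 2 to 1.

Gamma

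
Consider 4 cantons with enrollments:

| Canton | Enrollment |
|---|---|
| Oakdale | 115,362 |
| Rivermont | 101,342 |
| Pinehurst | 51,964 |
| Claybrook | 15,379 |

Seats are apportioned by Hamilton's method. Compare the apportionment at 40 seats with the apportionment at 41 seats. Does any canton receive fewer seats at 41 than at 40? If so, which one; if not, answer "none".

Pinehurst

At 40 seats: Oakdale 16, Rivermont 14, Pinehurst 8, Claybrook 2.
At 41 seats: Oakdale 17, Rivermont 15, Pinehurst 7, Claybrook 2.
Pinehurst drops from 8 to 7.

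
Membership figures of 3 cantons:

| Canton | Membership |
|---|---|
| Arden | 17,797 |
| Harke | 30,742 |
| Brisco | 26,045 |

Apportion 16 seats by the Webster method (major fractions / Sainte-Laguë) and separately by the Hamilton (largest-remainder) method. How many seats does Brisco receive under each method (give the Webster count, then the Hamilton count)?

Webster: Arden 4, Harke 6, Brisco 6.
Hamilton: Arden 4, Harke 7, Brisco 5.
Brisco gets 6 under Webster and 5 under Hamilton.

6 and 5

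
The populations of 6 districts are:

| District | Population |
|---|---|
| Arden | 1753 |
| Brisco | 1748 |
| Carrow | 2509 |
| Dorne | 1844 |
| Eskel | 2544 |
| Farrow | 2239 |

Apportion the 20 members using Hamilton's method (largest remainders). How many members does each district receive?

Arden: 3, Brisco: 3, Carrow: 4, Dorne: 3, Eskel: 4, Farrow: 3

Total 12637; standard divisor 12637/20 ≈ 631.85.
Standard quotas: Arden 2.774, Brisco 2.766, Carrow 3.971, Dorne 2.918, Eskel 4.026, Farrow 3.544.
Lower quotas: Arden 2, Brisco 2, Carrow 3, Dorne 2, Eskel 4, Farrow 3 (sum 16, leaving 4 seats).
Remainders in descending order: Carrow 0.971, Dorne 0.918, Arden 0.774, Brisco 0.766, Farrow 0.544, Eskel 0.026.
The surplus seats go to Carrow, Dorne, Arden, Brisco.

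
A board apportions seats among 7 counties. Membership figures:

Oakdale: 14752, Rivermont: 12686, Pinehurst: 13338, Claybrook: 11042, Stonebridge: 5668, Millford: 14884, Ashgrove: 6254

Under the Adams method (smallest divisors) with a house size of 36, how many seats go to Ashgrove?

Standard divisor 78624/36 ≈ 2184; standard quotas: Oakdale 6.755, Rivermont 5.809, Pinehurst 6.107, Claybrook 5.056, Stonebridge 2.595, Millford 6.815, Ashgrove 2.864.
Rounding up gives 7, 6, 7, 6, 3, 7, 3 = 39 seats, so the divisor must be adjusted.
With modified divisor 2470: modified quotas Oakdale 5.972, Rivermont 5.136, Pinehurst 5.400, Claybrook 4.470, Stonebridge 2.295, Millford 6.026, Ashgrove 2.532.
Rounding up: Oakdale 6, Rivermont 6, Pinehurst 6, Claybrook 5, Stonebridge 3, Millford 7, Ashgrove 3 (total 36).
Ashgrove receives 3.

3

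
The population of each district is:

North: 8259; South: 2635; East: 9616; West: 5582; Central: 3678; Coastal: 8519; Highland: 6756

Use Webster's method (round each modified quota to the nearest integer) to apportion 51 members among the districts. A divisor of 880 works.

North=9; South=3; East=11; West=6; Central=4; Coastal=10; Highland=8

With modified divisor 880: modified quotas North 9.385, South 2.994, East 10.927, West 6.343, Central 4.180, Coastal 9.681, Highland 7.677.
Rounding to the nearest integer: North 9, South 3, East 11, West 6, Central 4, Coastal 10, Highland 8 (total 51).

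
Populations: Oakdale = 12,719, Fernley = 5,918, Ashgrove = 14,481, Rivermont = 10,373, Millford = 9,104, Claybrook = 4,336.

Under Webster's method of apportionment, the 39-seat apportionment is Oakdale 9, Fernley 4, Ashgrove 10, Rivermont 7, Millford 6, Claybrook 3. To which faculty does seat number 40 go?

Priority for the next seat is population ÷ (current seats + 0.5).
Priorities: Oakdale 1338.842, Fernley 1315.111, Ashgrove 1379.143, Rivermont 1383.067, Millford 1400.615, Claybrook 1238.857.
Highest priority: Millford.

Millford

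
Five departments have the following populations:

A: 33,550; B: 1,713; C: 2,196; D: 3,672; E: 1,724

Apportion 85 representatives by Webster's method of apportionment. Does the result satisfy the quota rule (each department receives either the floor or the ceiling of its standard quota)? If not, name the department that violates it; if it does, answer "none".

A

Standard quotas: A 66.544, B 3.398, C 4.356, D 7.283, E 3.419.
Webster allocation: A 68, B 3, C 4, D 7, E 3.
A has quota 66.544 (lower 66, upper 67) but receives 68 — outside the quota interval.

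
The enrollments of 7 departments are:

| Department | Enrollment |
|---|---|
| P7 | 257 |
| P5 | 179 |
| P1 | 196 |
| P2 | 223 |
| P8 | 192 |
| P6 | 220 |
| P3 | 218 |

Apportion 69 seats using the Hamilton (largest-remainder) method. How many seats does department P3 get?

The standard divisor is 1485/69 ≈ 21.522.
Standard quotas: P7 11.941, P5 8.317, P1 9.107, P2 10.362, P8 8.921, P6 10.222, P3 10.129.
Lower quotas: P7 11, P5 8, P1 9, P2 10, P8 8, P6 10, P3 10 (sum 66, leaving 3 seats).
Remainders in descending order: P7 0.941, P8 0.921, P2 0.362, P5 0.317, P6 0.222, P3 0.129, P1 0.107.
Largest remainders: P7, P8, P2 receive the extra seats.
P3 receives 10.

10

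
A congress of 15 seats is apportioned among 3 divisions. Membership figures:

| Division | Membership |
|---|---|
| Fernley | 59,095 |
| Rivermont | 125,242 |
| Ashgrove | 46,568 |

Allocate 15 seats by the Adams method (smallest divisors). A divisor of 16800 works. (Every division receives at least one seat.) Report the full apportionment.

Fernley: 4; Rivermont: 8; Ashgrove: 3

With modified divisor 16800: modified quotas Fernley 3.518, Rivermont 7.455, Ashgrove 2.772.
Rounding up: Fernley 4, Rivermont 8, Ashgrove 3 (total 15).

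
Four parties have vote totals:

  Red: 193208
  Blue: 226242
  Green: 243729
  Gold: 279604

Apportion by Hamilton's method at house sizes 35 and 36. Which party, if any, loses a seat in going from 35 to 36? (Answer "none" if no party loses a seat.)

At 35 seats: Red 7, Blue 9, Green 9, Gold 10.
At 36 seats: Red 7, Blue 9, Green 9, Gold 11.
No party's allocation decreased.

none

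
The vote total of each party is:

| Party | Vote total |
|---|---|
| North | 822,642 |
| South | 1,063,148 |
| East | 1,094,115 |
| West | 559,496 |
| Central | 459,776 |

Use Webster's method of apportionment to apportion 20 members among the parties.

North 4; South 5; East 6; West 3; Central 2

Standard divisor 3999177/20 ≈ 199958.85; standard quotas: North 4.114, South 5.317, East 5.472, West 2.798, Central 2.299.
Rounding to the nearest integer gives 4, 5, 5, 3, 2 = 19 seats, so the divisor must be adjusted.
With modified divisor 196100: modified quotas North 4.195, South 5.421, East 5.579, West 2.853, Central 2.345.
Rounding to the nearest integer: North 4, South 5, East 6, West 3, Central 2 (total 20).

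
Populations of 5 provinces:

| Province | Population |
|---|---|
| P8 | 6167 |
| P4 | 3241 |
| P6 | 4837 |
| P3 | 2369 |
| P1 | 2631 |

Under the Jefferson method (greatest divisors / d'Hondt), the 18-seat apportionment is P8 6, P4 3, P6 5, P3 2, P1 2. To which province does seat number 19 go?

P8

Priority for the next seat is population ÷ (current seats + 1).
Priorities: P8 881.000, P4 810.250, P6 806.167, P3 789.667, P1 877.000.
Highest priority: P8.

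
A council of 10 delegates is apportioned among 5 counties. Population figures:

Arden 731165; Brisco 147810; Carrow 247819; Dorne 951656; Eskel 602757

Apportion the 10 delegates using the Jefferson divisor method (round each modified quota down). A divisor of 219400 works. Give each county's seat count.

Arden 3, Brisco 0, Carrow 1, Dorne 4, Eskel 2

With modified divisor 219400: modified quotas Arden 3.333, Brisco 0.674, Carrow 1.130, Dorne 4.338, Eskel 2.747.
Rounding down: Arden 3, Brisco 0, Carrow 1, Dorne 4, Eskel 2 (total 10).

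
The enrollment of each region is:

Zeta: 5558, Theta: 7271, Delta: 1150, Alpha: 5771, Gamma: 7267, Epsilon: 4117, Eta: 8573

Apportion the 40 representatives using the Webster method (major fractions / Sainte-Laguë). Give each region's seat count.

Standard divisor 39707/40 ≈ 992.675; standard quotas: Zeta 5.599, Theta 7.325, Delta 1.158, Alpha 5.814, Gamma 7.321, Epsilon 4.147, Eta 8.636.
Rounding to the nearest integer gives Zeta 6, Theta 7, Delta 1, Alpha 6, Gamma 7, Epsilon 4, Eta 9 — total 40, matching the house size, so no adjustment is needed.

Zeta=6, Theta=7, Delta=1, Alpha=6, Gamma=7, Epsilon=4, Eta=9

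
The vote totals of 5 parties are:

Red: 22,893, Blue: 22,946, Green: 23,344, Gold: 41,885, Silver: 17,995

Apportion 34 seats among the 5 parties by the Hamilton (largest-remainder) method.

Red 6, Blue 6, Green 6, Gold 11, Silver 5

The standard divisor is 129063/34 ≈ 3795.971.
Standard quotas: Red 6.0309, Blue 6.0448, Green 6.1497, Gold 11.0341, Silver 4.7406.
Lower quotas: Red 6, Blue 6, Green 6, Gold 11, Silver 4 (sum 33, leaving 1 seat).
Remainders in descending order: Silver 0.7406, Green 0.1497, Blue 0.0448, Gold 0.0341, Red 0.0309.
Largest remainder: Silver receives the extra seat.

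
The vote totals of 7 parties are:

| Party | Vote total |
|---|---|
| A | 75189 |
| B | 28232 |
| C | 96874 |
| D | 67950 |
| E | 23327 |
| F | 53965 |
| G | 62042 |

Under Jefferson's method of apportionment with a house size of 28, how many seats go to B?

Standard divisor 407579/28 ≈ 14556.393; standard quotas: A 5.165, B 1.939, C 6.655, D 4.668, E 1.603, F 3.707, G 4.262.
Rounding down gives 5, 1, 6, 4, 1, 3, 4 = 24 seats, so the divisor must be adjusted.
With modified divisor 13000: modified quotas A 5.784, B 2.172, C 7.452, D 5.227, E 1.794, F 4.151, G 4.772.
Rounding down: A 5, B 2, C 7, D 5, E 1, F 4, G 4 (total 28).
B receives 2.

2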